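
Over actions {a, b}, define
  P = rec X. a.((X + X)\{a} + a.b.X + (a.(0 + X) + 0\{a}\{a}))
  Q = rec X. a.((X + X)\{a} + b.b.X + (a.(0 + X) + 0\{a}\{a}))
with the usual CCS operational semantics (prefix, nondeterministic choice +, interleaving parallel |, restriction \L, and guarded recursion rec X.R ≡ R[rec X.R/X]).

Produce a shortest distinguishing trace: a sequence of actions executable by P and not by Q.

Reachable graph of P (4 states):
  p0 = rec X. a.((X + X)\{a} + a.b.X + (a.(0 + X) + 0\{a}\{a})) has moves ··a··> p1
  p1 = ((rec X. a.((X + X)\{a} + a.b.X + (a.(0 + X) + 0\{a}\{a}))) + (rec X. a.((X + X)\{a} + a.b.X + (a.(0 + X) + 0\{a}\{a}))))\{a} + a.b.(rec X. a.((X + X)\{a} + a.b.X + (a.(0 + X) + 0\{a}\{a}))) + (a.(0 + (rec X. a.((X + X)\{a} + a.b.X + (a.(0 + X) + 0\{a}\{a})))) + 0\{a}\{a}) has moves ··a··> p2, ··a··> p3
  p2 = 0 + (rec X. a.((X + X)\{a} + a.b.X + (a.(0 + X) + 0\{a}\{a}))) has moves ··a··> p1
  p3 = b.(rec X. a.((X + X)\{a} + a.b.X + (a.(0 + X) + 0\{a}\{a}))) has moves ··b··> p0
Reachable graph of Q (4 states):
  q0 = rec X. a.((X + X)\{a} + b.b.X + (a.(0 + X) + 0\{a}\{a})) has moves ··a··> q1
  q1 = ((rec X. a.((X + X)\{a} + b.b.X + (a.(0 + X) + 0\{a}\{a}))) + (rec X. a.((X + X)\{a} + b.b.X + (a.(0 + X) + 0\{a}\{a}))))\{a} + b.b.(rec X. a.((X + X)\{a} + b.b.X + (a.(0 + X) + 0\{a}\{a}))) + (a.(0 + (rec X. a.((X + X)\{a} + b.b.X + (a.(0 + X) + 0\{a}\{a})))) + 0\{a}\{a}) has moves ··a··> q2, ··b··> q3
  q2 = 0 + (rec X. a.((X + X)\{a} + b.b.X + (a.(0 + X) + 0\{a}\{a}))) has moves ··a··> q1
  q3 = b.(rec X. a.((X + X)\{a} + b.b.X + (a.(0 + X) + 0\{a}\{a}))) has moves ··b··> q0
Executing aab from P (initial set {p0}):
  step 1 (a): {p1}
  step 2 (a): {p2, p3}
  step 3 (b): {p0}
  ✓ P
Executing aab from Q (initial set {q0}):
  step 1 (a): {q1}
  step 2 (a): {q2}
  step 3 (b): ∅ (Q stuck)

aab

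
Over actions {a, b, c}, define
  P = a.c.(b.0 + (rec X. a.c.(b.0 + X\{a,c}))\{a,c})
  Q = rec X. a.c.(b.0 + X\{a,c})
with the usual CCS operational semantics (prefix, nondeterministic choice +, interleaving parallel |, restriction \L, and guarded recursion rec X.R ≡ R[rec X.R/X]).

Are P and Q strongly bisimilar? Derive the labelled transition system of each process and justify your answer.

Reachable graph of P (4 states):
  p0 = a.c.(b.0 + (rec X. a.c.(b.0 + X\{a,c}))\{a,c}) → =a=> p1
  p1 = c.(b.0 + (rec X. a.c.(b.0 + X\{a,c}))\{a,c}) → =c=> p2
  p2 = b.0 + (rec X. a.c.(b.0 + X\{a,c}))\{a,c} → =b=> p3
  p3 = 0 → ∅
Reachable graph of Q (4 states):
  q0 = rec X. a.c.(b.0 + X\{a,c}) → =a=> q1
  q1 = c.(b.0 + (rec X. a.c.(b.0 + X\{a,c}))\{a,c}) → =c=> q2
  q2 = b.0 + (rec X. a.c.(b.0 + X\{a,c}))\{a,c} → =b=> q3
  q3 = 0 → ∅
Partition-refinement fixed point:
  B0 = {p0, q0}
  B1 = {p1, q1}
  B2 = {p2, q2}
  B3 = {p3, q3}
p0 ∈ B0, q0 ∈ B0 → same block

P ~ Q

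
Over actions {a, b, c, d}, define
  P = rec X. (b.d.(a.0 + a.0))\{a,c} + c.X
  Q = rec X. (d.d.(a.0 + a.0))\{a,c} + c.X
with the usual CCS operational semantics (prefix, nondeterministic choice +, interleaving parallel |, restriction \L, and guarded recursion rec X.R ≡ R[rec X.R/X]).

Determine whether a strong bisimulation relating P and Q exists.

P ≁ Q

Reachable graph of P (3 states):
  s0 = rec X. (b.d.(a.0 + a.0))\{a,c} + c.X :: ··b··> s1, ··c··> s0
  s1 = (d.(a.0 + a.0))\{a,c} :: ··d··> s2
  s2 = (a.0 + a.0)\{a,c} :: ·
Reachable graph of Q (3 states):
  t0 = rec X. (d.d.(a.0 + a.0))\{a,c} + c.X :: ··c··> t0, ··d··> t1
  t1 = (d.(a.0 + a.0))\{a,c} :: ··d··> t2
  t2 = (a.0 + a.0)\{a,c} :: ·
Bisimilarity quotient blocks:
  B0 = {s0}
  B1 = {s1, t1}
  B2 = {s2, t2}
  B3 = {t0}
s0 ∈ B0, t0 ∈ B3 → different blocks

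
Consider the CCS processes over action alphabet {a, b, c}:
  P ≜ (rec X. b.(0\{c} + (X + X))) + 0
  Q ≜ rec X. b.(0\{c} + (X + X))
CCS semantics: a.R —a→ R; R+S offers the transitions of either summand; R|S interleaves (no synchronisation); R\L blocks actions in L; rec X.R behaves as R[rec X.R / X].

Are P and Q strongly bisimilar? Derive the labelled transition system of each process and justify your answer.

LTS(P): 2 reachable states
  u0 = (rec X. b.(0\{c} + (X + X))) + 0 :: --b--▸ u1
  u1 = 0\{c} + ((rec X. b.(0\{c} + (X + X))) + (rec X. b.(0\{c} + (X + X)))) :: --b--▸ u1
LTS(Q): 2 reachable states
  v0 = rec X. b.(0\{c} + (X + X)) :: --b--▸ v1
  v1 = 0\{c} + ((rec X. b.(0\{c} + (X + X))) + (rec X. b.(0\{c} + (X + X)))) :: --b--▸ v1
Bisimilarity quotient blocks:
  B0 = {u0, u1, v0, v1}
u0 ∈ B0, v0 ∈ B0 → same block

P ~ Q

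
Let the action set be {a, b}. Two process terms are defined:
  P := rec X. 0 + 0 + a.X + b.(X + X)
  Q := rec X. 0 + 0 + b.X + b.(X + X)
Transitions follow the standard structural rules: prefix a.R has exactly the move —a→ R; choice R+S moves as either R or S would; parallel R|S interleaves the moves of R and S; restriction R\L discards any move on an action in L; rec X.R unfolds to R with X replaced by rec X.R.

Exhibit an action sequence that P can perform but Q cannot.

a

Reachable graph of P (2 states):
  u0 = rec X. 0 + 0 + a.X + b.(X + X) → --a--▸ u0, --b--▸ u1
  u1 = (rec X. 0 + 0 + a.X + b.(X + X)) + (rec X. 0 + 0 + a.X + b.(X + X)) → --a--▸ u0, --b--▸ u1
Reachable graph of Q (2 states):
  v0 = rec X. 0 + 0 + b.X + b.(X + X) → --b--▸ v0, --b--▸ v1
  v1 = (rec X. 0 + 0 + b.X + b.(X + X)) + (rec X. 0 + 0 + b.X + b.(X + X)) → --b--▸ v0, --b--▸ v1
Trace ⟨a⟩ through P, begin at {u0}:
  [1] a ⇒ {u0}
  ✓ P
Trace ⟨a⟩ through Q, begin at {v0}:
  [1] a ⇒ ∅ (Q stuck)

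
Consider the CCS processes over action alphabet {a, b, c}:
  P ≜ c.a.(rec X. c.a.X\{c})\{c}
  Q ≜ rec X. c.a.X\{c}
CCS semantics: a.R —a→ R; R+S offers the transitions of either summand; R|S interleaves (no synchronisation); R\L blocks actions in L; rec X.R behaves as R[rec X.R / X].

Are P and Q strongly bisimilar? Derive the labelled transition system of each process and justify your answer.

Reachable graph of P (3 states):
  m0 = c.a.(rec X. c.a.X\{c})\{c} has moves ··c··> m1
  m1 = a.(rec X. c.a.X\{c})\{c} has moves ··a··> m2
  m2 = (rec X. c.a.X\{c})\{c} has moves stopped
Reachable graph of Q (3 states):
  n0 = rec X. c.a.X\{c} has moves ··c··> n1
  n1 = a.(rec X. c.a.X\{c})\{c} has moves ··a··> n2
  n2 = (rec X. c.a.X\{c})\{c} has moves stopped
Coarsest stable partition (strong bisimilarity classes):
  B0 = {m0, n0}
  B1 = {m1, n1}
  B2 = {m2, n2}
m0 ∈ B0, n0 ∈ B0 → same block

bisimilar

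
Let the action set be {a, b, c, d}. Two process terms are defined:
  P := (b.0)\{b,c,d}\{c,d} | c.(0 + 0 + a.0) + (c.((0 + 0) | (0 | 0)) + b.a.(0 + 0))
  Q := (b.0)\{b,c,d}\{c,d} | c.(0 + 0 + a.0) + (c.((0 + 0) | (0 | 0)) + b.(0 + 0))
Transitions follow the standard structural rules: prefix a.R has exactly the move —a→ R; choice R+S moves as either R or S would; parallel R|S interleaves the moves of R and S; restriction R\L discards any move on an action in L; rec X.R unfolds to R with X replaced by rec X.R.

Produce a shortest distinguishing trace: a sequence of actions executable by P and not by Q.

LTS(P): 6 reachable states
  p0 = (b.0)\{b,c,d}\{c,d} | c.(0 + 0 + a.0) + (c.((0 + 0) | (0 | 0)) + b.a.(0 + 0)) has moves --b--▸ p1, --c--▸ p2, --c--▸ p3
  p1 = a.(0 + 0) has moves --a--▸ p4
  p2 = (0 + 0) | (0 | 0) has moves ·
  p3 = (b.0)\{b,c,d}\{c,d} | (0 + 0 + a.0) has moves --a--▸ p5
  p4 = 0 + 0 has moves ·
  p5 = (b.0)\{b,c,d}\{c,d} | 0 has moves ·
LTS(Q): 5 reachable states
  q0 = (b.0)\{b,c,d}\{c,d} | c.(0 + 0 + a.0) + (c.((0 + 0) | (0 | 0)) + b.(0 + 0)) has moves --b--▸ q1, --c--▸ q2, --c--▸ q3
  q1 = 0 + 0 has moves ·
  q2 = (0 + 0) | (0 | 0) has moves ·
  q3 = (b.0)\{b,c,d}\{c,d} | (0 + 0 + a.0) has moves --a--▸ q4
  q4 = (b.0)\{b,c,d}\{c,d} | 0 has moves ·
Trace ⟨ba⟩ through P, begin at {p0}:
  [1] b ⇒ {p1}
  [2] a ⇒ {p4}
  ✓ P
Trace ⟨ba⟩ through Q, begin at {q0}:
  [1] b ⇒ {q1}
  [2] a ⇒ ∅  — Q cannot continue

ba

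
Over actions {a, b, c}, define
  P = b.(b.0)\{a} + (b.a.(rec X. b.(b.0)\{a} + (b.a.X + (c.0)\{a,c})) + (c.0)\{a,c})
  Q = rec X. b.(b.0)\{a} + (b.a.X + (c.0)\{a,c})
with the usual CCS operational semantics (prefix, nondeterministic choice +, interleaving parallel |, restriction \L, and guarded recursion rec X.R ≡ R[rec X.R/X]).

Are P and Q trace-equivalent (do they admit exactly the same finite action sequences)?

P's transition system — 5 states:
  u0 = b.(b.0)\{a} + (b.a.(rec X. b.(b.0)\{a} + (b.a.X + (c.0)\{a,c})) + (c.0)\{a,c}) → =b=> u1, =b=> u2
  u1 = (b.0)\{a} → =b=> u3
  u2 = a.(rec X. b.(b.0)\{a} + (b.a.X + (c.0)\{a,c})) → =a=> u4
  u3 = 0\{a} → (no moves)
  u4 = rec X. b.(b.0)\{a} + (b.a.X + (c.0)\{a,c}) → =b=> u1, =b=> u2
Q's transition system — 4 states:
  v0 = rec X. b.(b.0)\{a} + (b.a.X + (c.0)\{a,c}) → =b=> v1, =b=> v2
  v1 = (b.0)\{a} → =b=> v3
  v2 = a.(rec X. b.(b.0)\{a} + (b.a.X + (c.0)\{a,c})) → =a=> v0
  v3 = 0\{a} → (no moves)
Bisimilarity quotient blocks:
  B0 = {u0, u4, v0}
  B1 = {u2, v2}
  B2 = {u1, v1}
  B3 = {u3, v3}
u0 ∈ B0, v0 ∈ B0 → same block
Bisimilar ⇒ trace-equivalent.

trace-equivalent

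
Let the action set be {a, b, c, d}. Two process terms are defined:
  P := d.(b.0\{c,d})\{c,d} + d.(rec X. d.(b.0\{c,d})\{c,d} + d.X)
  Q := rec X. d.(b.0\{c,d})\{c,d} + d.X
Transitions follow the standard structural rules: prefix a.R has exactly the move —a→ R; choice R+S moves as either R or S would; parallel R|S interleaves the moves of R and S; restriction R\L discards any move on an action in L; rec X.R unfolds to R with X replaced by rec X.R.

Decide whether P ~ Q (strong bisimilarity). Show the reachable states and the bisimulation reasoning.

Reachable graph of P (4 states):
  s0 = d.(b.0\{c,d})\{c,d} + d.(rec X. d.(b.0\{c,d})\{c,d} + d.X) ⊢ —d→ s1, —d→ s2
  s1 = (b.0\{c,d})\{c,d} ⊢ —b→ s3
  s2 = rec X. d.(b.0\{c,d})\{c,d} + d.X ⊢ —d→ s1, —d→ s2
  s3 = 0\{c,d}\{c,d} ⊢ stopped
Reachable graph of Q (3 states):
  t0 = rec X. d.(b.0\{c,d})\{c,d} + d.X ⊢ —d→ t0, —d→ t1
  t1 = (b.0\{c,d})\{c,d} ⊢ —b→ t2
  t2 = 0\{c,d}\{c,d} ⊢ stopped
Coarsest stable partition (strong bisimilarity classes):
  B0 = {s0, s2, t0}
  B1 = {s1, t1}
  B2 = {s3, t2}
s0 ∈ B0, t0 ∈ B0 → same block

P ~ Q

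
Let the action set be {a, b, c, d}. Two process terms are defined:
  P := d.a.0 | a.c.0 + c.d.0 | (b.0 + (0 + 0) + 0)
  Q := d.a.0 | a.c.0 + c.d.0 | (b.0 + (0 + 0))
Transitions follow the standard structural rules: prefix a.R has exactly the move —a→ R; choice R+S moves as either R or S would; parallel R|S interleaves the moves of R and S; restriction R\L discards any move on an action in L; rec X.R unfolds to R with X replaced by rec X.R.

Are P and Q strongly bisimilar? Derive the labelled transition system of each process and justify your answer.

bisimilar

Reachable graph of P (13 states):
  u0 = d.a.0 | a.c.0 + c.d.0 | (b.0 + (0 + 0) + 0) has moves ··a··> u1, ··b··> u2, ··c··> u3, ··d··> u4
  u1 = d.a.0 | c.0 has moves ··c··> u5, ··d··> u6
  u2 = c.d.0 | 0 has moves ··c··> u7
  u3 = d.0 | (b.0 + (0 + 0) + 0) has moves ··b··> u7, ··d··> u8
  u4 = a.0 | a.c.0 has moves ··a··> u6, ··a··> u9
  u5 = d.a.0 | 0 has moves ··d··> u10
  u6 = a.0 | c.0 has moves ··a··> u11, ··c··> u10
  u7 = d.0 | 0 has moves ··d··> u12
  u8 = 0 | (b.0 + (0 + 0) + 0) has moves ··b··> u12
  u9 = 0 | a.c.0 has moves ··a··> u11
  u10 = a.0 | 0 has moves ··a··> u12
  u11 = 0 | c.0 has moves ··c··> u12
  u12 = 0 | 0 has moves ·
Reachable graph of Q (13 states):
  v0 = d.a.0 | a.c.0 + c.d.0 | (b.0 + (0 + 0)) has moves ··a··> v1, ··b··> v2, ··c··> v3, ··d··> v4
  v1 = d.a.0 | c.0 has moves ··c··> v5, ··d··> v6
  v2 = c.d.0 | 0 has moves ··c··> v7
  v3 = d.0 | (b.0 + (0 + 0)) has moves ··b··> v7, ··d··> v8
  v4 = a.0 | a.c.0 has moves ··a··> v6, ··a··> v9
  v5 = d.a.0 | 0 has moves ··d··> v10
  v6 = a.0 | c.0 has moves ··a··> v11, ··c··> v10
  v7 = d.0 | 0 has moves ··d··> v12
  v8 = 0 | (b.0 + (0 + 0)) has moves ··b··> v12
  v9 = 0 | a.c.0 has moves ··a··> v11
  v10 = a.0 | 0 has moves ··a··> v12
  v11 = 0 | c.0 has moves ··c··> v12
  v12 = 0 | 0 has moves ·
Coarsest stable partition (strong bisimilarity classes):
  B0 = {u0, v0}
  B1 = {u3, v3}
  B2 = {u8, v8}
  B3 = {u12, v12}
  B4 = {u7, v7}
  B5 = {u4, v4}
  B6 = {u6, v6}
  B7 = {u10, v10}
  B8 = {u11, v11}
  B9 = {u9, v9}
  B10 = {u1, v1}
  B11 = {u5, v5}
  B12 = {u2, v2}
u0 ∈ B0, v0 ∈ B0 → same block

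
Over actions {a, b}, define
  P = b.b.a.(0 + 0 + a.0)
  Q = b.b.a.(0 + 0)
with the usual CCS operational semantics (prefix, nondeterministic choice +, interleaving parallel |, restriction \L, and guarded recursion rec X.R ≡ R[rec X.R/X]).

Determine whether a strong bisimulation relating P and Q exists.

not bisimilar

LTS(P): 5 reachable states
  p0 = b.b.a.(0 + 0 + a.0) | -b-> p1
  p1 = b.a.(0 + 0 + a.0) | -b-> p2
  p2 = a.(0 + 0 + a.0) | -a-> p3
  p3 = 0 + 0 + a.0 | -a-> p4
  p4 = 0 | stopped
LTS(Q): 4 reachable states
  q0 = b.b.a.(0 + 0) | -b-> q1
  q1 = b.a.(0 + 0) | -b-> q2
  q2 = a.(0 + 0) | -a-> q3
  q3 = 0 + 0 | stopped
Coarsest stable partition (strong bisimilarity classes):
  B0 = {p0}
  B1 = {p1}
  B2 = {p2}
  B3 = {p3, q2}
  B4 = {p4, q3}
  B5 = {q0}
  B6 = {q1}
p0 ∈ B0, q0 ∈ B5 → different blocks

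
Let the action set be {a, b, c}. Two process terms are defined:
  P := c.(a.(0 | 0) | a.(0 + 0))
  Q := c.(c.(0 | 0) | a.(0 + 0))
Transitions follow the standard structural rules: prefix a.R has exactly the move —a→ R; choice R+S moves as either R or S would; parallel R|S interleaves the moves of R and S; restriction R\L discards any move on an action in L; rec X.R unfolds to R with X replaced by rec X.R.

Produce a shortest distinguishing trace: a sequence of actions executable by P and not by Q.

caa

Reachable graph of P (5 states):
  p0 = c.(a.(0 | 0) | a.(0 + 0)) → -c-> p1
  p1 = a.(0 | 0) | a.(0 + 0) → -a-> p2, -a-> p3
  p2 = 0 | 0 | a.(0 + 0) → -a-> p4
  p3 = a.(0 | 0) | (0 + 0) → -a-> p4
  p4 = 0 | 0 | (0 + 0) → ·
Reachable graph of Q (5 states):
  q0 = c.(c.(0 | 0) | a.(0 + 0)) → -c-> q1
  q1 = c.(0 | 0) | a.(0 + 0) → -a-> q2, -c-> q3
  q2 = c.(0 | 0) | (0 + 0) → -c-> q4
  q3 = 0 | 0 | a.(0 + 0) → -a-> q4
  q4 = 0 | 0 | (0 + 0) → ·
Run σ = ⟨caa⟩ on P: start {p0}
  after c @ step 1: {p1}
  after a @ step 2: {p2, p3}
  after a @ step 3: {p4}
  ✓ P
Run σ = ⟨caa⟩ on Q: start {q0}
  after c @ step 1: {q1}
  after a @ step 2: {q2}
  after a @ step 3: no successor for Q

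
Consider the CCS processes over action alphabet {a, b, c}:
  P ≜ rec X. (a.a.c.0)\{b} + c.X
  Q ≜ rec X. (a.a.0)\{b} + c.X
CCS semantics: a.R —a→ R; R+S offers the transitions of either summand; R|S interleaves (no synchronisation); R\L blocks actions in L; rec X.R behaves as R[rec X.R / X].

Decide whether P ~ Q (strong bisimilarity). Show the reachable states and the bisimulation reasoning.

LTS(P): 4 reachable states
  p0 = rec X. (a.a.c.0)\{b} + c.X | —a→ p1, —c→ p0
  p1 = (a.c.0)\{b} | —a→ p2
  p2 = (c.0)\{b} | —c→ p3
  p3 = 0\{b} | ·
LTS(Q): 3 reachable states
  q0 = rec X. (a.a.0)\{b} + c.X | —a→ q1, —c→ q0
  q1 = (a.0)\{b} | —a→ q2
  q2 = 0\{b} | ·
Bisimilarity quotient blocks:
  B0 = {p0}
  B1 = {p1}
  B2 = {p2}
  B3 = {p3, q2}
  B4 = {q0}
  B5 = {q1}
p0 ∈ B0, q0 ∈ B4 → different blocks

not bisimilar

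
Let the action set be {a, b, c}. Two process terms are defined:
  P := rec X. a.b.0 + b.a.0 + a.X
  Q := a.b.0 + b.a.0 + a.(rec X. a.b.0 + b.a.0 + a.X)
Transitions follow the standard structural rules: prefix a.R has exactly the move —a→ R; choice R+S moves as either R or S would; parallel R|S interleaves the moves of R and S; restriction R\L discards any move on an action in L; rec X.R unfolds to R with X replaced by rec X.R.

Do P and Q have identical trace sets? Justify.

traces(P) = traces(Q)

P's transition system — 4 states:
  s0 = rec X. a.b.0 + b.a.0 + a.X has moves -a-> s0, -a-> s1, -b-> s2
  s1 = b.0 has moves -b-> s3
  s2 = a.0 has moves -a-> s3
  s3 = 0 has moves ∅
Q's transition system — 5 states:
  t0 = a.b.0 + b.a.0 + a.(rec X. a.b.0 + b.a.0 + a.X) has moves -a-> t1, -a-> t2, -b-> t3
  t1 = b.0 has moves -b-> t4
  t2 = rec X. a.b.0 + b.a.0 + a.X has moves -a-> t1, -a-> t2, -b-> t3
  t3 = a.0 has moves -a-> t4
  t4 = 0 has moves ∅
Coarsest stable partition (strong bisimilarity classes):
  B0 = {s0, t0, t2}
  B1 = {s1, t1}
  B2 = {s3, t4}
  B3 = {s2, t3}
s0 ∈ B0, t0 ∈ B0 → same block
Bisimilar ⇒ trace-equivalent.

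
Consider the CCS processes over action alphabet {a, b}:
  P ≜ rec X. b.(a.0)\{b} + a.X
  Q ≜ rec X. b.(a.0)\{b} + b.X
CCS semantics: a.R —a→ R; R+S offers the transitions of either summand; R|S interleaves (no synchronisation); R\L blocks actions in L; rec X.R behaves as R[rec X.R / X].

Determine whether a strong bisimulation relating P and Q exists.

NO

P's transition system — 3 states:
  u0 = rec X. b.(a.0)\{b} + a.X → —a→ u0, —b→ u1
  u1 = (a.0)\{b} → —a→ u2
  u2 = 0\{b} → deadlocked
Q's transition system — 3 states:
  v0 = rec X. b.(a.0)\{b} + b.X → —b→ v0, —b→ v1
  v1 = (a.0)\{b} → —a→ v2
  v2 = 0\{b} → deadlocked
Bisimilarity quotient blocks:
  B0 = {u0}
  B1 = {u1, v1}
  B2 = {u2, v2}
  B3 = {v0}
u0 ∈ B0, v0 ∈ B3 → different blocks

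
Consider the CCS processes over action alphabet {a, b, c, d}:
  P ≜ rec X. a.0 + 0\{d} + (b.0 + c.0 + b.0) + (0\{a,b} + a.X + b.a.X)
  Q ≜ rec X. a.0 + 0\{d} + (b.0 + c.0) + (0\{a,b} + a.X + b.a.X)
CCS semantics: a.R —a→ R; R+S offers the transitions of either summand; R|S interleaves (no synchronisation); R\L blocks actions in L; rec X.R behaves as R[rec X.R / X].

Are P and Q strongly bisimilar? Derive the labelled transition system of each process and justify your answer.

LTS(P): 3 reachable states
  p0 = rec X. a.0 + 0\{d} + (b.0 + c.0 + b.0) + (0\{a,b} + a.X + b.a.X) → ··a··> p0, ··a··> p1, ··b··> p1, ··b··> p2, ··c··> p1
  p1 = 0 → ∅
  p2 = a.(rec X. a.0 + 0\{d} + (b.0 + c.0 + b.0) + (0\{a,b} + a.X + b.a.X)) → ··a··> p0
LTS(Q): 3 reachable states
  q0 = rec X. a.0 + 0\{d} + (b.0 + c.0) + (0\{a,b} + a.X + b.a.X) → ··a··> q0, ··a··> q1, ··b··> q1, ··b··> q2, ··c··> q1
  q1 = 0 → ∅
  q2 = a.(rec X. a.0 + 0\{d} + (b.0 + c.0) + (0\{a,b} + a.X + b.a.X)) → ··a··> q0
Coarsest stable partition (strong bisimilarity classes):
  B0 = {p0, q0}
  B1 = {p1, q1}
  B2 = {p2, q2}
p0 ∈ B0, q0 ∈ B0 → same block

bisimilar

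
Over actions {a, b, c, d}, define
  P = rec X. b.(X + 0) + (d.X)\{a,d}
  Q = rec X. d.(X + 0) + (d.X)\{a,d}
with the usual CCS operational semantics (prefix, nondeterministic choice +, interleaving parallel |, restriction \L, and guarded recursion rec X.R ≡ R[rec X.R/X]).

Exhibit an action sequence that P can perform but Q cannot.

b

Reachable graph of P (2 states):
  u0 = rec X. b.(X + 0) + (d.X)\{a,d} ⊢ ··b··> u1
  u1 = (rec X. b.(X + 0) + (d.X)\{a,d}) + 0 ⊢ ··b··> u1
Reachable graph of Q (2 states):
  v0 = rec X. d.(X + 0) + (d.X)\{a,d} ⊢ ··d··> v1
  v1 = (rec X. d.(X + 0) + (d.X)\{a,d}) + 0 ⊢ ··d··> v1
Run σ = ⟨b⟩ on P: start {u0}
  after b @ step 1: {u1}
  ✓ P
Run σ = ⟨b⟩ on Q: start {v0}
  after b @ step 1: ∅  — Q cannot continue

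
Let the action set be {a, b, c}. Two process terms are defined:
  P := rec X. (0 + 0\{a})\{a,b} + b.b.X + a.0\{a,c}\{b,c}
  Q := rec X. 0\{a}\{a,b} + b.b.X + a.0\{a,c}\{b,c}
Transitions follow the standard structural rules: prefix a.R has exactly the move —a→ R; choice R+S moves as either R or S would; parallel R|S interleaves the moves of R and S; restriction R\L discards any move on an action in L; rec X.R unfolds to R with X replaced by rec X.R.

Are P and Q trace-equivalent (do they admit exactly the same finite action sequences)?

LTS(P): 3 reachable states
  p0 = rec X. (0 + 0\{a})\{a,b} + b.b.X + a.0\{a,c}\{b,c} has moves —a→ p1, —b→ p2
  p1 = 0\{a,c}\{b,c} has moves stopped
  p2 = b.(rec X. (0 + 0\{a})\{a,b} + b.b.X + a.0\{a,c}\{b,c}) has moves —b→ p0
LTS(Q): 3 reachable states
  q0 = rec X. 0\{a}\{a,b} + b.b.X + a.0\{a,c}\{b,c} has moves —a→ q1, —b→ q2
  q1 = 0\{a,c}\{b,c} has moves stopped
  q2 = b.(rec X. 0\{a}\{a,b} + b.b.X + a.0\{a,c}\{b,c}) has moves —b→ q0
Coarsest stable partition (strong bisimilarity classes):
  B0 = {p0, q0}
  B1 = {p2, q2}
  B2 = {p1, q1}
p0 ∈ B0, q0 ∈ B0 → same block
Bisimilar ⇒ trace-equivalent.

traces(P) = traces(Q)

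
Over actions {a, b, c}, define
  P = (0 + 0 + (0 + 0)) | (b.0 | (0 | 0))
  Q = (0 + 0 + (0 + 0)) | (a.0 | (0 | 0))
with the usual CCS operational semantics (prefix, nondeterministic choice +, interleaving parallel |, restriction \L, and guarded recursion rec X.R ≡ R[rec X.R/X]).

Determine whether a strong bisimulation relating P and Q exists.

NO

LTS(P): 2 reachable states
  p0 = (0 + 0 + (0 + 0)) | (b.0 | (0 | 0)) | =b=> p1
  p1 = (0 + 0 + (0 + 0)) | (0 | (0 | 0)) | (no moves)
LTS(Q): 2 reachable states
  q0 = (0 + 0 + (0 + 0)) | (a.0 | (0 | 0)) | =a=> q1
  q1 = (0 + 0 + (0 + 0)) | (0 | (0 | 0)) | (no moves)
Bisimilarity quotient blocks:
  B0 = {p0}
  B1 = {p1, q1}
  B2 = {q0}
p0 ∈ B0, q0 ∈ B2 → different blocks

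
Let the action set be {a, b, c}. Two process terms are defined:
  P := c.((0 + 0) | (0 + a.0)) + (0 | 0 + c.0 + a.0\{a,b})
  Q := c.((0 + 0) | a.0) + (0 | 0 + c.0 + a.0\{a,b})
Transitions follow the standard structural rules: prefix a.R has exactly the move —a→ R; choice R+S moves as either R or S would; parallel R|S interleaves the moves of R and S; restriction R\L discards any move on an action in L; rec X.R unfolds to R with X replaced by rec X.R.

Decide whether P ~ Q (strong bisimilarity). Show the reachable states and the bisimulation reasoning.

P's transition system — 5 states:
  u0 = c.((0 + 0) | (0 + a.0)) + (0 | 0 + c.0 + a.0\{a,b}) :: =a=> u1, =c=> u2, =c=> u3
  u1 = 0\{a,b} :: ∅
  u2 = (0 + 0) | (0 + a.0) :: =a=> u4
  u3 = 0 :: ∅
  u4 = (0 + 0) | 0 :: ∅
Q's transition system — 5 states:
  v0 = c.((0 + 0) | a.0) + (0 | 0 + c.0 + a.0\{a,b}) :: =a=> v1, =c=> v2, =c=> v3
  v1 = 0\{a,b} :: ∅
  v2 = (0 + 0) | a.0 :: =a=> v4
  v3 = 0 :: ∅
  v4 = (0 + 0) | 0 :: ∅
Partition-refinement fixed point:
  B0 = {u0, v0}
  B1 = {u1, u3, u4, v1, v3, v4}
  B2 = {u2, v2}
u0 ∈ B0, v0 ∈ B0 → same block

P ~ Q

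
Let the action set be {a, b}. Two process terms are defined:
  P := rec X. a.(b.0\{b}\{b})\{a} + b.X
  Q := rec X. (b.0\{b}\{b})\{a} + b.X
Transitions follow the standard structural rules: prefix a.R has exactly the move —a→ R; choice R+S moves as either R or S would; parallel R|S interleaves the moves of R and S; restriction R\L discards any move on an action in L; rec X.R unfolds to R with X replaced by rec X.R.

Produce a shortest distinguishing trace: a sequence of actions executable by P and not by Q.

a

Reachable graph of P (3 states):
  m0 = rec X. a.(b.0\{b}\{b})\{a} + b.X ⊢ ··a··> m1, ··b··> m0
  m1 = (b.0\{b}\{b})\{a} ⊢ ··b··> m2
  m2 = 0\{b}\{b}\{a} ⊢ stopped
Reachable graph of Q (2 states):
  n0 = rec X. (b.0\{b}\{b})\{a} + b.X ⊢ ··b··> n0, ··b··> n1
  n1 = 0\{b}\{b}\{a} ⊢ stopped
Trace ⟨a⟩ through P, begin at {m0}:
  [1] a ⇒ {m1}
  ✓ P
Trace ⟨a⟩ through Q, begin at {n0}:
  [1] a ⇒ ∅ (Q stuck)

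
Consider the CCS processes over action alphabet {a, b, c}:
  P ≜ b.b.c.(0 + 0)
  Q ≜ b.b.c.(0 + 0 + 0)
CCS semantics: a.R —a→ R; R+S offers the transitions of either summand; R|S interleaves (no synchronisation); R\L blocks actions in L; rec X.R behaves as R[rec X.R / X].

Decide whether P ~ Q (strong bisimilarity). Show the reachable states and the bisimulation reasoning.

P ~ Q

LTS(P): 4 reachable states
  p0 = b.b.c.(0 + 0) :: --b--▸ p1
  p1 = b.c.(0 + 0) :: --b--▸ p2
  p2 = c.(0 + 0) :: --c--▸ p3
  p3 = 0 + 0 :: deadlocked
LTS(Q): 4 reachable states
  q0 = b.b.c.(0 + 0 + 0) :: --b--▸ q1
  q1 = b.c.(0 + 0 + 0) :: --b--▸ q2
  q2 = c.(0 + 0 + 0) :: --c--▸ q3
  q3 = 0 + 0 + 0 :: deadlocked
Bisimilarity quotient blocks:
  B0 = {p0, q0}
  B1 = {p1, q1}
  B2 = {p2, q2}
  B3 = {p3, q3}
p0 ∈ B0, q0 ∈ B0 → same block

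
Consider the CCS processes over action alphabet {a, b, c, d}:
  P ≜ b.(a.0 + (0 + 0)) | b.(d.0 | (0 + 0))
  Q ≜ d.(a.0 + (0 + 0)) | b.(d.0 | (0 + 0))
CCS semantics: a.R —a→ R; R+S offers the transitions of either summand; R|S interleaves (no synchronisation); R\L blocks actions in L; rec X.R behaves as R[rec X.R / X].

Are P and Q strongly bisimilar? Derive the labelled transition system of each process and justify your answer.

not bisimilar

P's transition system — 9 states:
  m0 = b.(a.0 + (0 + 0)) | b.(d.0 | (0 + 0)) :: -b-> m1, -b-> m2
  m1 = (a.0 + (0 + 0)) | b.(d.0 | (0 + 0)) :: -a-> m3, -b-> m4
  m2 = b.(a.0 + (0 + 0)) | (d.0 | (0 + 0)) :: -b-> m4, -d-> m5
  m3 = 0 | b.(d.0 | (0 + 0)) :: -b-> m6
  m4 = (a.0 + (0 + 0)) | (d.0 | (0 + 0)) :: -a-> m6, -d-> m7
  m5 = b.(a.0 + (0 + 0)) | (0 | (0 + 0)) :: -b-> m7
  m6 = 0 | (d.0 | (0 + 0)) :: -d-> m8
  m7 = (a.0 + (0 + 0)) | (0 | (0 + 0)) :: -a-> m8
  m8 = 0 | (0 | (0 + 0)) :: stopped
Q's transition system — 9 states:
  n0 = d.(a.0 + (0 + 0)) | b.(d.0 | (0 + 0)) :: -b-> n1, -d-> n2
  n1 = d.(a.0 + (0 + 0)) | (d.0 | (0 + 0)) :: -d-> n3, -d-> n4
  n2 = (a.0 + (0 + 0)) | b.(d.0 | (0 + 0)) :: -a-> n5, -b-> n3
  n3 = (a.0 + (0 + 0)) | (d.0 | (0 + 0)) :: -a-> n6, -d-> n7
  n4 = d.(a.0 + (0 + 0)) | (0 | (0 + 0)) :: -d-> n7
  n5 = 0 | b.(d.0 | (0 + 0)) :: -b-> n6
  n6 = 0 | (d.0 | (0 + 0)) :: -d-> n8
  n7 = (a.0 + (0 + 0)) | (0 | (0 + 0)) :: -a-> n8
  n8 = 0 | (0 | (0 + 0)) :: stopped
Bisimilarity quotient blocks:
  B0 = {m0}
  B1 = {m2}
  B2 = {m4, n3}
  B3 = {m6, n6}
  B4 = {m8, n8}
  B5 = {m7, n7}
  B6 = {m5}
  B7 = {m1, n2}
  B8 = {m3, n5}
  B9 = {n0}
  B10 = {n1}
  B11 = {n4}
m0 ∈ B0, n0 ∈ B9 → different blocks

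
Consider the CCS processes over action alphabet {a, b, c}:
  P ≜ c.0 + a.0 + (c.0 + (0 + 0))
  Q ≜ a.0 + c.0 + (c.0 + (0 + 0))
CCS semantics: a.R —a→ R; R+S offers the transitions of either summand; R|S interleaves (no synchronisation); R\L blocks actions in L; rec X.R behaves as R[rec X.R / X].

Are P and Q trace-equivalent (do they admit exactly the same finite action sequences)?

Reachable graph of P (2 states):
  m0 = c.0 + a.0 + (c.0 + (0 + 0)) has moves =a=> m1, =c=> m1
  m1 = 0 has moves (no moves)
Reachable graph of Q (2 states):
  n0 = a.0 + c.0 + (c.0 + (0 + 0)) has moves =a=> n1, =c=> n1
  n1 = 0 has moves (no moves)
Bisimilarity quotient blocks:
  B0 = {m0, n0}
  B1 = {m1, n1}
m0 ∈ B0, n0 ∈ B0 → same block
Bisimilar ⇒ trace-equivalent.

traces(P) = traces(Q)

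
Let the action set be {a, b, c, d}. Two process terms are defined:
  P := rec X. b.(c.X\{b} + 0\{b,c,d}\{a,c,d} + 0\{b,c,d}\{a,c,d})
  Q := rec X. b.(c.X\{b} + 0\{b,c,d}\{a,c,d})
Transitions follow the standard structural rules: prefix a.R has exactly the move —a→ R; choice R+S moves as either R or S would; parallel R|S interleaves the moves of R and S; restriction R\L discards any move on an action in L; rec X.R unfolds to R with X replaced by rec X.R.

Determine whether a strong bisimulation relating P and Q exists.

Reachable graph of P (3 states):
  u0 = rec X. b.(c.X\{b} + 0\{b,c,d}\{a,c,d} + 0\{b,c,d}\{a,c,d}) → =b=> u1
  u1 = c.(rec X. b.(c.X\{b} + 0\{b,c,d}\{a,c,d} + 0\{b,c,d}\{a,c,d}))\{b} + 0\{b,c,d}\{a,c,d} + 0\{b,c,d}\{a,c,d} → =c=> u2
  u2 = (rec X. b.(c.X\{b} + 0\{b,c,d}\{a,c,d} + 0\{b,c,d}\{a,c,d}))\{b} → stopped
Reachable graph of Q (3 states):
  v0 = rec X. b.(c.X\{b} + 0\{b,c,d}\{a,c,d}) → =b=> v1
  v1 = c.(rec X. b.(c.X\{b} + 0\{b,c,d}\{a,c,d}))\{b} + 0\{b,c,d}\{a,c,d} → =c=> v2
  v2 = (rec X. b.(c.X\{b} + 0\{b,c,d}\{a,c,d}))\{b} → stopped
Coarsest stable partition (strong bisimilarity classes):
  B0 = {u0, v0}
  B1 = {u1, v1}
  B2 = {u2, v2}
u0 ∈ B0, v0 ∈ B0 → same block

bisimilar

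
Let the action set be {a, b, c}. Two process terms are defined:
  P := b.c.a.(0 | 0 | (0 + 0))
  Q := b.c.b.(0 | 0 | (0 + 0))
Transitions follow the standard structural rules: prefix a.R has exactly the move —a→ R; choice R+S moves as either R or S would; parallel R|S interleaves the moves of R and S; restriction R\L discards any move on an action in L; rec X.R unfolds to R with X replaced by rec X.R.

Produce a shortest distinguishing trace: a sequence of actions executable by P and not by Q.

Reachable graph of P (4 states):
  u0 = b.c.a.(0 | 0 | (0 + 0)) :: --b--▸ u1
  u1 = c.a.(0 | 0 | (0 + 0)) :: --c--▸ u2
  u2 = a.(0 | 0 | (0 + 0)) :: --a--▸ u3
  u3 = 0 | 0 | (0 + 0) :: (no moves)
Reachable graph of Q (4 states):
  v0 = b.c.b.(0 | 0 | (0 + 0)) :: --b--▸ v1
  v1 = c.b.(0 | 0 | (0 + 0)) :: --c--▸ v2
  v2 = b.(0 | 0 | (0 + 0)) :: --b--▸ v3
  v3 = 0 | 0 | (0 + 0) :: (no moves)
Run σ = ⟨bca⟩ on P: start {u0}
  after b @ step 1: {u1}
  after c @ step 2: {u2}
  after a @ step 3: {u3}
  P completes σ.
Run σ = ⟨bca⟩ on Q: start {v0}
  after b @ step 1: {v1}
  after c @ step 2: {v2}
  after a @ step 3: ∅  — Q cannot continue

bca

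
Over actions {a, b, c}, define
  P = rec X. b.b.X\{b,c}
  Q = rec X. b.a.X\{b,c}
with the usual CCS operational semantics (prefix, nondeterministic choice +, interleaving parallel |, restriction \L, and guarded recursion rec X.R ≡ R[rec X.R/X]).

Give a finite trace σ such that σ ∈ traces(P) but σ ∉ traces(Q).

Reachable graph of P (3 states):
  s0 = rec X. b.b.X\{b,c} ⊢ —b→ s1
  s1 = b.(rec X. b.b.X\{b,c})\{b,c} ⊢ —b→ s2
  s2 = (rec X. b.b.X\{b,c})\{b,c} ⊢ (no moves)
Reachable graph of Q (3 states):
  t0 = rec X. b.a.X\{b,c} ⊢ —b→ t1
  t1 = a.(rec X. b.a.X\{b,c})\{b,c} ⊢ —a→ t2
  t2 = (rec X. b.a.X\{b,c})\{b,c} ⊢ (no moves)
Run σ = ⟨bb⟩ on P: start {s0}
  [1] b ⇒ {s1}
  [2] b ⇒ {s2}
  P completes σ.
Run σ = ⟨bb⟩ on Q: start {t0}
  [1] b ⇒ {t1}
  [2] b ⇒ ∅  — Q cannot continue

bb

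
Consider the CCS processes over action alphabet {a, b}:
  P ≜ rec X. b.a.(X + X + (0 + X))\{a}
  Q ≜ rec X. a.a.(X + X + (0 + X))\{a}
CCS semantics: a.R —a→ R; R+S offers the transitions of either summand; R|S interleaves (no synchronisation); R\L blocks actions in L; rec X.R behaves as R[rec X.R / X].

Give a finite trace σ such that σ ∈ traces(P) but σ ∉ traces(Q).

P's transition system — 4 states:
  p0 = rec X. b.a.(X + X + (0 + X))\{a} | =b=> p1
  p1 = a.((rec X. b.a.(X + X + (0 + X))\{a}) + (rec X. b.a.(X + X + (0 + X))\{a}) + (0 + (rec X. b.a.(X + X + (0 + X))\{a})))\{a} | =a=> p2
  p2 = ((rec X. b.a.(X + X + (0 + X))\{a}) + (rec X. b.a.(X + X + (0 + X))\{a}) + (0 + (rec X. b.a.(X + X + (0 + X))\{a})))\{a} | =b=> p3
  p3 = (a.((rec X. b.a.(X + X + (0 + X))\{a}) + (rec X. b.a.(X + X + (0 + X))\{a}) + (0 + (rec X. b.a.(X + X + (0 + X))\{a})))\{a})\{a} | deadlocked
Q's transition system — 3 states:
  q0 = rec X. a.a.(X + X + (0 + X))\{a} | =a=> q1
  q1 = a.((rec X. a.a.(X + X + (0 + X))\{a}) + (rec X. a.a.(X + X + (0 + X))\{a}) + (0 + (rec X. a.a.(X + X + (0 + X))\{a})))\{a} | =a=> q2
  q2 = ((rec X. a.a.(X + X + (0 + X))\{a}) + (rec X. a.a.(X + X + (0 + X))\{a}) + (0 + (rec X. a.a.(X + X + (0 + X))\{a})))\{a} | deadlocked
Executing b from P (initial set {p0}):
  after b @ step 1: {p1}
  P completes σ.
Executing b from Q (initial set {q0}):
  after b @ step 1: ∅  — Q cannot continue

b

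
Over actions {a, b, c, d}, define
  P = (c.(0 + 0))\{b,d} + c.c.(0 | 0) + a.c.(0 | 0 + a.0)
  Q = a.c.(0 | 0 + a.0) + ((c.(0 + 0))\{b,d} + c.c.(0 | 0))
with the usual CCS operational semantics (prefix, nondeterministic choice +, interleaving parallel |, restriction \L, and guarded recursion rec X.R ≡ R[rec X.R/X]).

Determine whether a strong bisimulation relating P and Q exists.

YES

Reachable graph of P (7 states):
  p0 = (c.(0 + 0))\{b,d} + c.c.(0 | 0) + a.c.(0 | 0 + a.0) ⊢ --a--▸ p1, --c--▸ p2, --c--▸ p3
  p1 = c.(0 | 0 + a.0) ⊢ --c--▸ p4
  p2 = (0 + 0)\{b,d} ⊢ deadlocked
  p3 = c.(0 | 0) ⊢ --c--▸ p5
  p4 = 0 | 0 + a.0 ⊢ --a--▸ p6
  p5 = 0 | 0 ⊢ deadlocked
  p6 = 0 ⊢ deadlocked
Reachable graph of Q (7 states):
  q0 = a.c.(0 | 0 + a.0) + ((c.(0 + 0))\{b,d} + c.c.(0 | 0)) ⊢ --a--▸ q1, --c--▸ q2, --c--▸ q3
  q1 = c.(0 | 0 + a.0) ⊢ --c--▸ q4
  q2 = (0 + 0)\{b,d} ⊢ deadlocked
  q3 = c.(0 | 0) ⊢ --c--▸ q5
  q4 = 0 | 0 + a.0 ⊢ --a--▸ q6
  q5 = 0 | 0 ⊢ deadlocked
  q6 = 0 ⊢ deadlocked
Partition-refinement fixed point:
  B0 = {p0, q0}
  B1 = {p3, q3}
  B2 = {p2, p5, p6, q2, q5, q6}
  B3 = {p1, q1}
  B4 = {p4, q4}
p0 ∈ B0, q0 ∈ B0 → same block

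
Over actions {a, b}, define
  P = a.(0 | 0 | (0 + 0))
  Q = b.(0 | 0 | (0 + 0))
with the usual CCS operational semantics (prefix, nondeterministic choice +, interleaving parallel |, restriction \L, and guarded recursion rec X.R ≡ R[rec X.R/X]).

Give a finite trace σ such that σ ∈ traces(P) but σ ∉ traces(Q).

LTS(P): 2 reachable states
  m0 = a.(0 | 0 | (0 + 0)) → --a--▸ m1
  m1 = 0 | 0 | (0 + 0) → ·
LTS(Q): 2 reachable states
  n0 = b.(0 | 0 | (0 + 0)) → --b--▸ n1
  n1 = 0 | 0 | (0 + 0) → ·
Run σ = ⟨a⟩ on P: start {m0}
  after a @ step 1: {m1}
  — P admits the full trace.
Run σ = ⟨a⟩ on Q: start {n0}
  after a @ step 1: ∅  — Q cannot continue

a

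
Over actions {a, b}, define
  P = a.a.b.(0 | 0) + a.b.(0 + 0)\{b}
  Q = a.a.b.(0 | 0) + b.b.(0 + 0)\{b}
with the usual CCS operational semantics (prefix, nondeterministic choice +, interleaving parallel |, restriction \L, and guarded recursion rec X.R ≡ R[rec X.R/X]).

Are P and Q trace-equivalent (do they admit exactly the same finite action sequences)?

LTS(P): 6 reachable states
  m0 = a.a.b.(0 | 0) + a.b.(0 + 0)\{b} :: -a-> m1, -a-> m2
  m1 = a.b.(0 | 0) :: -a-> m3
  m2 = b.(0 + 0)\{b} :: -b-> m4
  m3 = b.(0 | 0) :: -b-> m5
  m4 = (0 + 0)\{b} :: (no moves)
  m5 = 0 | 0 :: (no moves)
LTS(Q): 6 reachable states
  n0 = a.a.b.(0 | 0) + b.b.(0 + 0)\{b} :: -a-> n1, -b-> n2
  n1 = a.b.(0 | 0) :: -a-> n3
  n2 = b.(0 + 0)\{b} :: -b-> n4
  n3 = b.(0 | 0) :: -b-> n5
  n4 = (0 + 0)\{b} :: (no moves)
  n5 = 0 | 0 :: (no moves)
Run σ = ⟨ab⟩ on P: start {m0}
  step 1 (a): {m1, m2}
  step 2 (b): {m4}
  — P admits the full trace.
Run σ = ⟨ab⟩ on Q: start {n0}
  step 1 (a): {n1}
  step 2 (b): ∅  — Q cannot continue

NO — witness ⟨ab⟩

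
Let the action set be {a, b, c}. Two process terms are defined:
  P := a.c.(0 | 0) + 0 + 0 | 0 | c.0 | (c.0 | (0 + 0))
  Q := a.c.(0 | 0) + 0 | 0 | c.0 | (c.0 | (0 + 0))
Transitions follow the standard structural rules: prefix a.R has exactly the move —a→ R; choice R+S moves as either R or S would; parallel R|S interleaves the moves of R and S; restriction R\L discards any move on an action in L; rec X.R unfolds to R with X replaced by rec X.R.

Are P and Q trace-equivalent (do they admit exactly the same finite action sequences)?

P's transition system — 6 states:
  m0 = a.c.(0 | 0) + 0 + 0 | 0 | c.0 | (c.0 | (0 + 0)) ⊢ --a--▸ m1, --c--▸ m2, --c--▸ m3
  m1 = c.(0 | 0) ⊢ --c--▸ m4
  m2 = 0 | 0 | 0 | (c.0 | (0 + 0)) ⊢ --c--▸ m5
  m3 = 0 | 0 | c.0 | (0 | (0 + 0)) ⊢ --c--▸ m5
  m4 = 0 | 0 ⊢ ∅
  m5 = 0 | 0 | 0 | (0 | (0 + 0)) ⊢ ∅
Q's transition system — 6 states:
  n0 = a.c.(0 | 0) + 0 | 0 | c.0 | (c.0 | (0 + 0)) ⊢ --a--▸ n1, --c--▸ n2, --c--▸ n3
  n1 = c.(0 | 0) ⊢ --c--▸ n4
  n2 = 0 | 0 | 0 | (c.0 | (0 + 0)) ⊢ --c--▸ n5
  n3 = 0 | 0 | c.0 | (0 | (0 + 0)) ⊢ --c--▸ n5
  n4 = 0 | 0 ⊢ ∅
  n5 = 0 | 0 | 0 | (0 | (0 + 0)) ⊢ ∅
Bisimilarity quotient blocks:
  B0 = {m0, n0}
  B1 = {m1, m2, m3, n1, n2, n3}
  B2 = {m4, m5, n4, n5}
m0 ∈ B0, n0 ∈ B0 → same block
Bisimilar ⇒ trace-equivalent.

YES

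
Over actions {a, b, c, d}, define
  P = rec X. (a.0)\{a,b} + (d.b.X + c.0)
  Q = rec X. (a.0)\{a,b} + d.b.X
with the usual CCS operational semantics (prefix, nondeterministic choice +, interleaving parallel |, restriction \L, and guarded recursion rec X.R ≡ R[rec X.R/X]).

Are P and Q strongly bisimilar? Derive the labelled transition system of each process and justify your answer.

not bisimilar

Reachable graph of P (3 states):
  m0 = rec X. (a.0)\{a,b} + (d.b.X + c.0) | —c→ m1, —d→ m2
  m1 = 0 | ·
  m2 = b.(rec X. (a.0)\{a,b} + (d.b.X + c.0)) | —b→ m0
Reachable graph of Q (2 states):
  n0 = rec X. (a.0)\{a,b} + d.b.X | —d→ n1
  n1 = b.(rec X. (a.0)\{a,b} + d.b.X) | —b→ n0
Coarsest stable partition (strong bisimilarity classes):
  B0 = {m0}
  B1 = {m2}
  B2 = {m1}
  B3 = {n0}
  B4 = {n1}
m0 ∈ B0, n0 ∈ B3 → different blocks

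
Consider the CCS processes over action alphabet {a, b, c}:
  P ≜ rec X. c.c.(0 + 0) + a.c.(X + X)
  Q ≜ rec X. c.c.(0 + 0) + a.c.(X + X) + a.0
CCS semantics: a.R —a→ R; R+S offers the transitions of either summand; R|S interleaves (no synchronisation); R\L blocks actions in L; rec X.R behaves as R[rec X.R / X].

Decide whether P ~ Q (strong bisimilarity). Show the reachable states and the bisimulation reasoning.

Reachable graph of P (5 states):
  m0 = rec X. c.c.(0 + 0) + a.c.(X + X) has moves -a-> m1, -c-> m2
  m1 = c.((rec X. c.c.(0 + 0) + a.c.(X + X)) + (rec X. c.c.(0 + 0) + a.c.(X + X))) has moves -c-> m3
  m2 = c.(0 + 0) has moves -c-> m4
  m3 = (rec X. c.c.(0 + 0) + a.c.(X + X)) + (rec X. c.c.(0 + 0) + a.c.(X + X)) has moves -a-> m1, -c-> m2
  m4 = 0 + 0 has moves ∅
Reachable graph of Q (6 states):
  n0 = rec X. c.c.(0 + 0) + a.c.(X + X) + a.0 has moves -a-> n1, -a-> n2, -c-> n3
  n1 = 0 has moves ∅
  n2 = c.((rec X. c.c.(0 + 0) + a.c.(X + X) + a.0) + (rec X. c.c.(0 + 0) + a.c.(X + X) + a.0)) has moves -c-> n4
  n3 = c.(0 + 0) has moves -c-> n5
  n4 = (rec X. c.c.(0 + 0) + a.c.(X + X) + a.0) + (rec X. c.c.(0 + 0) + a.c.(X + X) + a.0) has moves -a-> n1, -a-> n2, -c-> n3
  n5 = 0 + 0 has moves ∅
Partition-refinement fixed point:
  B0 = {m0, m3}
  B1 = {m1}
  B2 = {m2, n3}
  B3 = {m4, n1, n5}
  B4 = {n0, n4}
  B5 = {n2}
m0 ∈ B0, n0 ∈ B4 → different blocks

P ≁ Q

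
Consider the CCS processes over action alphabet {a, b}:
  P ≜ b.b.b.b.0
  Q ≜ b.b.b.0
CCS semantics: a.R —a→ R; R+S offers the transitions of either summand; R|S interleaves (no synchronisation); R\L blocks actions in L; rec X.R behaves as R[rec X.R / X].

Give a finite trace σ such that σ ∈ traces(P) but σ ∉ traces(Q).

Reachable graph of P (5 states):
  u0 = b.b.b.b.0 ⊢ -b-> u1
  u1 = b.b.b.0 ⊢ -b-> u2
  u2 = b.b.0 ⊢ -b-> u3
  u3 = b.0 ⊢ -b-> u4
  u4 = 0 ⊢ ·
Reachable graph of Q (4 states):
  v0 = b.b.b.0 ⊢ -b-> v1
  v1 = b.b.0 ⊢ -b-> v2
  v2 = b.0 ⊢ -b-> v3
  v3 = 0 ⊢ ·
Executing bbbb from P (initial set {u0}):
  [1] b ⇒ {u1}
  [2] b ⇒ {u2}
  [3] b ⇒ {u3}
  [4] b ⇒ {u4}
  — P admits the full trace.
Executing bbbb from Q (initial set {v0}):
  [1] b ⇒ {v1}
  [2] b ⇒ {v2}
  [3] b ⇒ {v3}
  [4] b ⇒ no successor for Q

bbbb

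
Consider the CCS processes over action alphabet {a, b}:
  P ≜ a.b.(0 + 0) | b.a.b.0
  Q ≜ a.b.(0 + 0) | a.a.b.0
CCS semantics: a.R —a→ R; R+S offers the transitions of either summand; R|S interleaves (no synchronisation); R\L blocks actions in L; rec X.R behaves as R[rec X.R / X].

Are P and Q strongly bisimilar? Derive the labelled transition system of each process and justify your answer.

NO

Reachable graph of P (12 states):
  u0 = a.b.(0 + 0) | b.a.b.0 | ··a··> u1, ··b··> u2
  u1 = b.(0 + 0) | b.a.b.0 | ··b··> u3, ··b··> u4
  u2 = a.b.(0 + 0) | a.b.0 | ··a··> u4, ··a··> u5
  u3 = (0 + 0) | b.a.b.0 | ··b··> u6
  u4 = b.(0 + 0) | a.b.0 | ··a··> u7, ··b··> u6
  u5 = a.b.(0 + 0) | b.0 | ··a··> u7, ··b··> u8
  u6 = (0 + 0) | a.b.0 | ··a··> u9
  u7 = b.(0 + 0) | b.0 | ··b··> u10, ··b··> u9
  u8 = a.b.(0 + 0) | 0 | ··a··> u10
  u9 = (0 + 0) | b.0 | ··b··> u11
  u10 = b.(0 + 0) | 0 | ··b··> u11
  u11 = (0 + 0) | 0 | ·
Reachable graph of Q (12 states):
  v0 = a.b.(0 + 0) | a.a.b.0 | ··a··> v1, ··a··> v2
  v1 = a.b.(0 + 0) | a.b.0 | ··a··> v3, ··a··> v4
  v2 = b.(0 + 0) | a.a.b.0 | ··a··> v4, ··b··> v5
  v3 = a.b.(0 + 0) | b.0 | ··a··> v6, ··b··> v7
  v4 = b.(0 + 0) | a.b.0 | ··a··> v6, ··b··> v8
  v5 = (0 + 0) | a.a.b.0 | ··a··> v8
  v6 = b.(0 + 0) | b.0 | ··b··> v10, ··b··> v9
  v7 = a.b.(0 + 0) | 0 | ··a··> v10
  v8 = (0 + 0) | a.b.0 | ··a··> v9
  v9 = (0 + 0) | b.0 | ··b··> v11
  v10 = b.(0 + 0) | 0 | ··b··> v11
  v11 = (0 + 0) | 0 | ·
Coarsest stable partition (strong bisimilarity classes):
  B0 = {u0}
  B1 = {u2, v1}
  B2 = {u4, u5, v3, v4}
  B3 = {u7, v6}
  B4 = {u10, u9, v10, v9}
  B5 = {u11, v11}
  B6 = {u6, u8, v7, v8}
  B7 = {u1}
  B8 = {u3}
  B9 = {v0}
  B10 = {v2}
  B11 = {v5}
u0 ∈ B0, v0 ∈ B9 → different blocks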